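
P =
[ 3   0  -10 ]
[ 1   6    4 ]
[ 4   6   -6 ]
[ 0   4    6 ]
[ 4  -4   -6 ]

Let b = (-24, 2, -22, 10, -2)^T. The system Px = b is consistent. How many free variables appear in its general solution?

0

Row reduce the augmented matrix [P | b].
R2 ← R2 − (1/3)·R1: [0, 6, 22/3, 10]
R3 ← R3 − (4/3)·R1: [0, 6, 22/3, 10]
R5 ← R5 − (4/3)·R1: [0, -4, 22/3, 30]
R3 ← R3 − R2: [0, 0, 0, 0]
R4 ← R4 − (2/3)·R2: [0, 0, 10/9, 10/3]
R5 ← R5 + (2/3)·R2: [0, 0, 110/9, 110/3]
Swap R3 ↔ R4
R5 ← R5 − (11)·R3: [0, 0, 0, 0]
The echelon form has 3 nonzero rows, and every pivot lies in the first 3 columns, so rank(P) = rank([P|b]) = 3.
The system is consistent.
Free variables = (unknowns) − (rank) = 3 − 3 = 0.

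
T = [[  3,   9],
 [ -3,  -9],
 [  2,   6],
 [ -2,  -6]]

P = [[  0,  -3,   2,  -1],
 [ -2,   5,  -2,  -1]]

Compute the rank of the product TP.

1

First compute TP:
[[-18,  36, -12, -12],
 [ 18, -36,  12,  12],
 [-12,  24,  -8,  -8],
 [ 12, -24,   8,   8]]
Now row reduce the product.
R2 ← R2 + R1: [0, 0, 0, 0]
R3 ← R3 − (2/3)·R1: [0, 0, 0, 0]
R4 ← R4 + (2/3)·R1: [0, 0, 0, 0]
1 nonzero row, so rank(TP) = 1.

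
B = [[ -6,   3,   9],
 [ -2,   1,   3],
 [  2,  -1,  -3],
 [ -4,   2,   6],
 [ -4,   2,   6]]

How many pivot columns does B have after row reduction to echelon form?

Row reduce to echelon form.
R2 ← R2 − (1/3)·R1: [0, 0, 0]
R3 ← R3 + (1/3)·R1: [0, 0, 0]
R4 ← R4 − (2/3)·R1: [0, 0, 0]
R5 ← R5 − (2/3)·R1: [0, 0, 0]
Echelon form has 1 nonzero row, so rank(B) = 1.
Each nonzero row contributes one pivot column: 1 pivot columns.

1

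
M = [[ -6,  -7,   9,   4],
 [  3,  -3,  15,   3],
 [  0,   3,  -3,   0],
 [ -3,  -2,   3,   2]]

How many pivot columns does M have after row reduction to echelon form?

Row reduce to echelon form.
R2 ← R2 + (1/2)·R1: [0, -13/2, 39/2, 5]
R4 ← R4 − (1/2)·R1: [0, 3/2, -3/2, 0]
R3 ← R3 + (6/13)·R2: [0, 0, 6, 30/13]
R4 ← R4 + (3/13)·R2: [0, 0, 3, 15/13]
R4 ← R4 − (1/2)·R3: [0, 0, 0, 0]
Echelon form has 3 nonzero rows, so rank(M) = 3.
Each nonzero row contributes one pivot column: 3 pivot columns.

3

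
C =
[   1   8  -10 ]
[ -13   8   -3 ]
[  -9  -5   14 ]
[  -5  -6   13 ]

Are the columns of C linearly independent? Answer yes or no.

yes

Row reduce C to echelon form.
R2 ← R2 + (13)·R1: [0, 112, -133]
R3 ← R3 + (9)·R1: [0, 67, -76]
R4 ← R4 + (5)·R1: [0, 34, -37]
R3 ← R3 − (67/112)·R2: [0, 0, 57/16]
R4 ← R4 − (17/56)·R2: [0, 0, 27/8]
R4 ← R4 − (18/19)·R3: [0, 0, 0]
3 pivots among 3 columns.
Every column is a pivot column, so the columns are linearly independent.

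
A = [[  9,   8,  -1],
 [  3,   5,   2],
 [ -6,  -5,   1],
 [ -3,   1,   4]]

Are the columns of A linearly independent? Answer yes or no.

no

Row reduce A to echelon form.
R2 ← R2 − (1/3)·R1: [0, 7/3, 7/3]
R3 ← R3 + (2/3)·R1: [0, 1/3, 1/3]
R4 ← R4 + (1/3)·R1: [0, 11/3, 11/3]
R3 ← R3 − (1/7)·R2: [0, 0, 0]
R4 ← R4 − (11/7)·R2: [0, 0, 0]
2 pivots among 3 columns.
Only 2 < 3 pivot columns, so the columns are linearly dependent.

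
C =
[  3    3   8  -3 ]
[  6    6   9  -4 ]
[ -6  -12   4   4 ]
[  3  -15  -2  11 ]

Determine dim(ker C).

Row reduce to echelon form.
R2 ← R2 − (2)·R1: [0, 0, -7, 2]
R3 ← R3 + (2)·R1: [0, -6, 20, -2]
R4 ← R4 − R1: [0, -18, -10, 14]
Swap R2 ↔ R3
R4 ← R4 − (3)·R2: [0, 0, -70, 20]
R4 ← R4 − (10)·R3: [0, 0, 0, 0]
3 nonzero rows, so rank(C) = 3.
C has 4 columns; by rank–nullity, nullity = 4 − 3 = 1.

1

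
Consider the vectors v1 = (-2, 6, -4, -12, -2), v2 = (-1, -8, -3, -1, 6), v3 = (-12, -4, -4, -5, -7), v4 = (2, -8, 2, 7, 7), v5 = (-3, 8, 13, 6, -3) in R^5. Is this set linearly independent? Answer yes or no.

no

Form the matrix with these vectors as rows and row reduce.
R2 ← R2 − (1/2)·R1: [0, -11, -1, 5, 7]
R3 ← R3 − (6)·R1: [0, -40, 20, 67, 5]
R4 ← R4 + R1: [0, -2, -2, -5, 5]
R5 ← R5 − (3/2)·R1: [0, -1, 19, 24, 0]
R3 ← R3 − (40/11)·R2: [0, 0, 260/11, 537/11, -225/11]
R4 ← R4 − (2/11)·R2: [0, 0, -20/11, -65/11, 41/11]
R5 ← R5 − (1/11)·R2: [0, 0, 210/11, 259/11, -7/11]
R4 ← R4 + (1/13)·R3: [0, 0, 0, -28/13, 28/13]
R5 ← R5 − (21/26)·R3: [0, 0, 0, -413/26, 413/26]
R5 ← R5 − (59/8)·R4: [0, 0, 0, 0, 0]
4 nonzero rows, so the 5 vectors span a space of dimension 4.
Since 4 < 5, the vectors are linearly dependent.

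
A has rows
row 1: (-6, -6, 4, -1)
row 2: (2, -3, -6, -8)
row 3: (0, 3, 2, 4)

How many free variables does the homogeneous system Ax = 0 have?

Row reduce to echelon form.
R2 ← R2 + (1/3)·R1: [0, -5, -14/3, -25/3]
R3 ← R3 + (3/5)·R2: [0, 0, -4/5, -1]
3 nonzero rows, so rank(A) = 3.
A has 4 columns; by rank–nullity, nullity = 4 − 3 = 1.

1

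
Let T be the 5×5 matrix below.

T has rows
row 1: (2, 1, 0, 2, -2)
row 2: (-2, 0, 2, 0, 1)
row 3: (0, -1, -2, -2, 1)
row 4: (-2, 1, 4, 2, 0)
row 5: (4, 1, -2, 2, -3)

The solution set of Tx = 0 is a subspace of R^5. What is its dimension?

Row reduce to echelon form.
R2 ← R2 + R1: [0, 1, 2, 2, -1]
R4 ← R4 + R1: [0, 2, 4, 4, -2]
R5 ← R5 − (2)·R1: [0, -1, -2, -2, 1]
R3 ← R3 + R2: [0, 0, 0, 0, 0]
R4 ← R4 − (2)·R2: [0, 0, 0, 0, 0]
R5 ← R5 + R2: [0, 0, 0, 0, 0]
2 nonzero rows, so rank(T) = 2.
T has 5 columns; by rank–nullity, nullity = 5 − 2 = 3.

3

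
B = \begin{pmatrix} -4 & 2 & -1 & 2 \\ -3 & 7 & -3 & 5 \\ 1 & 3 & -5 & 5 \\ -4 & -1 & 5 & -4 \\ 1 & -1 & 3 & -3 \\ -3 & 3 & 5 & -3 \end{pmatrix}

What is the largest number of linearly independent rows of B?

Row reduce to echelon form.
R2 ← R2 − (3/4)·R1: [0, 11/2, -9/4, 7/2]
R3 ← R3 + (1/4)·R1: [0, 7/2, -21/4, 11/2]
R4 ← R4 − R1: [0, -3, 6, -6]
R5 ← R5 + (1/4)·R1: [0, -1/2, 11/4, -5/2]
R6 ← R6 − (3/4)·R1: [0, 3/2, 23/4, -9/2]
R3 ← R3 − (7/11)·R2: [0, 0, -42/11, 36/11]
R4 ← R4 + (6/11)·R2: [0, 0, 105/22, -45/11]
R5 ← R5 + (1/11)·R2: [0, 0, 28/11, -24/11]
R6 ← R6 − (3/11)·R2: [0, 0, 70/11, -60/11]
R4 ← R4 + (5/4)·R3: [0, 0, 0, 0]
R5 ← R5 + (2/3)·R3: [0, 0, 0, 0]
R6 ← R6 + (5/3)·R3: [0, 0, 0, 0]
Echelon form has 3 nonzero rows, so rank(B) = 3.
The rank gives the maximum number of linearly independent rows: 3.

3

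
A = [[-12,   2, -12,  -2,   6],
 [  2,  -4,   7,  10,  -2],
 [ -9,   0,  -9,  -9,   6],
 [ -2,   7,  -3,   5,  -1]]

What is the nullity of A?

1

Row reduce to echelon form.
R2 ← R2 + (1/6)·R1: [0, -11/3, 5, 29/3, -1]
R3 ← R3 − (3/4)·R1: [0, -3/2, 0, -15/2, 3/2]
R4 ← R4 − (1/6)·R1: [0, 20/3, -1, 16/3, -2]
R3 ← R3 − (9/22)·R2: [0, 0, -45/22, -126/11, 21/11]
R4 ← R4 + (20/11)·R2: [0, 0, 89/11, 252/11, -42/11]
R4 ← R4 + (178/45)·R3: [0, 0, 0, -112/5, 56/15]
4 nonzero rows, so rank(A) = 4.
A has 5 columns; by rank–nullity, nullity = 5 − 4 = 1.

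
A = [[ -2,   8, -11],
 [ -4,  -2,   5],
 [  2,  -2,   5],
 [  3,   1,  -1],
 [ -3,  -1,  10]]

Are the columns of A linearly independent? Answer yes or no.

yes

Row reduce A to echelon form.
R2 ← R2 − (2)·R1: [0, -18, 27]
R3 ← R3 + R1: [0, 6, -6]
R4 ← R4 + (3/2)·R1: [0, 13, -35/2]
R5 ← R5 − (3/2)·R1: [0, -13, 53/2]
R3 ← R3 + (1/3)·R2: [0, 0, 3]
R4 ← R4 + (13/18)·R2: [0, 0, 2]
R5 ← R5 − (13/18)·R2: [0, 0, 7]
R4 ← R4 − (2/3)·R3: [0, 0, 0]
R5 ← R5 − (7/3)·R3: [0, 0, 0]
3 pivots among 3 columns.
Every column is a pivot column, so the columns are linearly independent.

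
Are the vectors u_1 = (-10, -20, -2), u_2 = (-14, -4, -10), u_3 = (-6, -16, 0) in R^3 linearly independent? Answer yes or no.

Form the matrix with these vectors as rows and row reduce.
R2 ← R2 − (7/5)·R1: [0, 24, -36/5]
R3 ← R3 − (3/5)·R1: [0, -4, 6/5]
R3 ← R3 + (1/6)·R2: [0, 0, 0]
2 nonzero rows, so the 3 vectors span a space of dimension 2.
Since 2 < 3, the vectors are linearly dependent.

no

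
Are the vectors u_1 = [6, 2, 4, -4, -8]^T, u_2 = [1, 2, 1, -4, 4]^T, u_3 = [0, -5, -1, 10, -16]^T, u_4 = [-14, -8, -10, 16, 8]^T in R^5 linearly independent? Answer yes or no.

Form the matrix with these vectors as rows and row reduce.
R2 ← R2 − (1/6)·R1: [0, 5/3, 1/3, -10/3, 16/3]
R4 ← R4 + (7/3)·R1: [0, -10/3, -2/3, 20/3, -32/3]
R3 ← R3 + (3)·R2: [0, 0, 0, 0, 0]
R4 ← R4 + (2)·R2: [0, 0, 0, 0, 0]
2 nonzero rows, so the 4 vectors span a space of dimension 2.
Since 2 < 4, the vectors are linearly dependent.

no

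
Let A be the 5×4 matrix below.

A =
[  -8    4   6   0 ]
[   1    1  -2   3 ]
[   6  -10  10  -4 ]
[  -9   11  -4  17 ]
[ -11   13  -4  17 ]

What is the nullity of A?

Row reduce to echelon form.
R2 ← R2 + (1/8)·R1: [0, 3/2, -5/4, 3]
R3 ← R3 + (3/4)·R1: [0, -7, 29/2, -4]
R4 ← R4 − (9/8)·R1: [0, 13/2, -43/4, 17]
R5 ← R5 − (11/8)·R1: [0, 15/2, -49/4, 17]
R3 ← R3 + (14/3)·R2: [0, 0, 26/3, 10]
R4 ← R4 − (13/3)·R2: [0, 0, -16/3, 4]
R5 ← R5 − (5)·R2: [0, 0, -6, 2]
R4 ← R4 + (8/13)·R3: [0, 0, 0, 132/13]
R5 ← R5 + (9/13)·R3: [0, 0, 0, 116/13]
R5 ← R5 − (29/33)·R4: [0, 0, 0, 0]
4 nonzero rows, so rank(A) = 4.
A has 4 columns; by rank–nullity, nullity = 4 − 4 = 0.

0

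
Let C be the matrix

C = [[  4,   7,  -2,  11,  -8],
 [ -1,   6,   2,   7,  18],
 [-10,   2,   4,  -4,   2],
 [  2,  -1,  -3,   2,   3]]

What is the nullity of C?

Row reduce to echelon form.
R2 ← R2 + (1/4)·R1: [0, 31/4, 3/2, 39/4, 16]
R3 ← R3 + (5/2)·R1: [0, 39/2, -1, 47/2, -18]
R4 ← R4 − (1/2)·R1: [0, -9/2, -2, -7/2, 7]
R3 ← R3 − (78/31)·R2: [0, 0, -148/31, -32/31, -1806/31]
R4 ← R4 + (18/31)·R2: [0, 0, -35/31, 67/31, 505/31]
R4 ← R4 − (35/148)·R3: [0, 0, 0, 89/37, 2225/74]
4 nonzero rows, so rank(C) = 4.
C has 5 columns; by rank–nullity, nullity = 5 − 4 = 1.

1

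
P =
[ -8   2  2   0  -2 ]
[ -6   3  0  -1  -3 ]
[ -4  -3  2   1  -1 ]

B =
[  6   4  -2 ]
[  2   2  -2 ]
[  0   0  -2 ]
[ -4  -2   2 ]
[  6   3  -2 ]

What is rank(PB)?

3

First compute PB:
[[-56, -34,  12],
 [-44, -25,  10],
 [-40, -27,  14]]
Now row reduce the product.
R2 ← R2 − (11/14)·R1: [0, 12/7, 4/7]
R3 ← R3 − (5/7)·R1: [0, -19/7, 38/7]
R3 ← R3 + (19/12)·R2: [0, 0, 19/3]
3 nonzero rows, so rank(PB) = 3.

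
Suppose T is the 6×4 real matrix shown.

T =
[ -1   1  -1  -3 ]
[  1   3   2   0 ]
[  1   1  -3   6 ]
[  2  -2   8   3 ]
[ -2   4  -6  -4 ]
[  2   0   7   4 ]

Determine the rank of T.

Row reduce to echelon form.
R2 ← R2 + R1: [0, 4, 1, -3]
R3 ← R3 + R1: [0, 2, -4, 3]
R4 ← R4 + (2)·R1: [0, 0, 6, -3]
R5 ← R5 − (2)·R1: [0, 2, -4, 2]
R6 ← R6 + (2)·R1: [0, 2, 5, -2]
R3 ← R3 − (1/2)·R2: [0, 0, -9/2, 9/2]
R5 ← R5 − (1/2)·R2: [0, 0, -9/2, 7/2]
R6 ← R6 − (1/2)·R2: [0, 0, 9/2, -1/2]
R4 ← R4 + (4/3)·R3: [0, 0, 0, 3]
R5 ← R5 − R3: [0, 0, 0, -1]
R6 ← R6 + R3: [0, 0, 0, 4]
R5 ← R5 + (1/3)·R4: [0, 0, 0, 0]
R6 ← R6 − (4/3)·R4: [0, 0, 0, 0]
Echelon form has 4 nonzero rows, so rank(T) = 4.

4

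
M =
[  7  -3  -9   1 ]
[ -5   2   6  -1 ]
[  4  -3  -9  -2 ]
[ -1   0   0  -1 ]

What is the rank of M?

2

Row reduce to echelon form.
R2 ← R2 + (5/7)·R1: [0, -1/7, -3/7, -2/7]
R3 ← R3 − (4/7)·R1: [0, -9/7, -27/7, -18/7]
R4 ← R4 + (1/7)·R1: [0, -3/7, -9/7, -6/7]
R3 ← R3 − (9)·R2: [0, 0, 0, 0]
R4 ← R4 − (3)·R2: [0, 0, 0, 0]
Echelon form has 2 nonzero rows, so rank(M) = 2.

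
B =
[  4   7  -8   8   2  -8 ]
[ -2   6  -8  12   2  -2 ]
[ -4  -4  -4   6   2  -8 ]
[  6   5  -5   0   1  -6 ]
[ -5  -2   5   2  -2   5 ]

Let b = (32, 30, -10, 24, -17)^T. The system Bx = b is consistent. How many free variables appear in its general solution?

1

Row reduce the augmented matrix [B | b].
R2 ← R2 + (1/2)·R1: [0, 19/2, -12, 16, 3, -6, 46]
R3 ← R3 + R1: [0, 3, -12, 14, 4, -16, 22]
R4 ← R4 − (3/2)·R1: [0, -11/2, 7, -12, -2, 6, -24]
R5 ← R5 + (5/4)·R1: [0, 27/4, -5, 12, 1/2, -5, 23]
R3 ← R3 − (6/19)·R2: [0, 0, -156/19, 170/19, 58/19, -268/19, 142/19]
R4 ← R4 + (11/19)·R2: [0, 0, 1/19, -52/19, -5/19, 48/19, 50/19]
R5 ← R5 − (27/38)·R2: [0, 0, 67/19, 12/19, -31/19, -14/19, -184/19]
R4 ← R4 + (1/156)·R3: [0, 0, 0, -209/78, -19/78, 95/39, 209/78]
R5 ← R5 + (67/156)·R3: [0, 0, 0, 349/78, -25/78, -265/39, -505/78]
R5 ← R5 + (349/209)·R4: [0, 0, 0, 0, -8/11, -30/11, -2]
The echelon form has 5 nonzero rows, and every pivot lies in the first 6 columns, so rank(B) = rank([B|b]) = 5.
The system is consistent.
Free variables = (unknowns) − (rank) = 6 − 5 = 1.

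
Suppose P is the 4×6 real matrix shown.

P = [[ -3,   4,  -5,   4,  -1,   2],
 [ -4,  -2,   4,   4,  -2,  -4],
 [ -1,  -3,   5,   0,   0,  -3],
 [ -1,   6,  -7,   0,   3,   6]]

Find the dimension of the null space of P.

Row reduce to echelon form.
R2 ← R2 − (4/3)·R1: [0, -22/3, 32/3, -4/3, -2/3, -20/3]
R3 ← R3 − (1/3)·R1: [0, -13/3, 20/3, -4/3, 1/3, -11/3]
R4 ← R4 − (1/3)·R1: [0, 14/3, -16/3, -4/3, 10/3, 16/3]
R3 ← R3 − (13/22)·R2: [0, 0, 4/11, -6/11, 8/11, 3/11]
R4 ← R4 + (7/11)·R2: [0, 0, 16/11, -24/11, 32/11, 12/11]
R4 ← R4 − (4)·R3: [0, 0, 0, 0, 0, 0]
3 nonzero rows, so rank(P) = 3.
P has 6 columns; by rank–nullity, nullity = 6 − 3 = 3.

3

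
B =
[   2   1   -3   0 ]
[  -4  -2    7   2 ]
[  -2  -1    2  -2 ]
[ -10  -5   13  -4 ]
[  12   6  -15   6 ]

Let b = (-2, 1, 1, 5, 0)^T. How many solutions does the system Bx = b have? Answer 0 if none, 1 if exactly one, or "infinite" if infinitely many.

0

Row reduce the augmented matrix [B | b].
R2 ← R2 + (2)·R1: [0, 0, 1, 2, -3]
R3 ← R3 + R1: [0, 0, -1, -2, -1]
R4 ← R4 + (5)·R1: [0, 0, -2, -4, -5]
R5 ← R5 − (6)·R1: [0, 0, 3, 6, 12]
R3 ← R3 + R2: [0, 0, 0, 0, -4]
R4 ← R4 + (2)·R2: [0, 0, 0, 0, -11]
R5 ← R5 − (3)·R2: [0, 0, 0, 0, 21]
R4 ← R4 − (11/4)·R3: [0, 0, 0, 0, 0]
R5 ← R5 + (21/4)·R3: [0, 0, 0, 0, 0]
The echelon form has 3 nonzero rows; the last pivot sits in the augmented column, so rank(B) = 2 but rank([B|b]) = 3.
Since the ranks differ, the system is inconsistent.
It has no solutions.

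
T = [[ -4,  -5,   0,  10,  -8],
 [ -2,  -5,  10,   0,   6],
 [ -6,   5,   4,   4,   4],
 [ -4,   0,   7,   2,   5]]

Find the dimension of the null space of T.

Row reduce to echelon form.
R2 ← R2 − (1/2)·R1: [0, -5/2, 10, -5, 10]
R3 ← R3 − (3/2)·R1: [0, 25/2, 4, -11, 16]
R4 ← R4 − R1: [0, 5, 7, -8, 13]
R3 ← R3 + (5)·R2: [0, 0, 54, -36, 66]
R4 ← R4 + (2)·R2: [0, 0, 27, -18, 33]
R4 ← R4 − (1/2)·R3: [0, 0, 0, 0, 0]
3 nonzero rows, so rank(T) = 3.
T has 5 columns; by rank–nullity, nullity = 5 − 3 = 2.

2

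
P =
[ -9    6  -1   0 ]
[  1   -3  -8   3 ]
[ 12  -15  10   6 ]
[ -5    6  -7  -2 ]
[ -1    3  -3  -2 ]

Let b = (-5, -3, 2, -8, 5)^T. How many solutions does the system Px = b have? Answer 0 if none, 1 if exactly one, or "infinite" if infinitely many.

0

Row reduce the augmented matrix [P | b].
R2 ← R2 + (1/9)·R1: [0, -7/3, -73/9, 3, -32/9]
R3 ← R3 + (4/3)·R1: [0, -7, 26/3, 6, -14/3]
R4 ← R4 − (5/9)·R1: [0, 8/3, -58/9, -2, -47/9]
R5 ← R5 − (1/9)·R1: [0, 7/3, -26/9, -2, 50/9]
R3 ← R3 − (3)·R2: [0, 0, 33, -3, 6]
R4 ← R4 + (8/7)·R2: [0, 0, -110/7, 10/7, -65/7]
R5 ← R5 + R2: [0, 0, -11, 1, 2]
R4 ← R4 + (10/21)·R3: [0, 0, 0, 0, -45/7]
R5 ← R5 + (1/3)·R3: [0, 0, 0, 0, 4]
R5 ← R5 + (28/45)·R4: [0, 0, 0, 0, 0]
The echelon form has 4 nonzero rows; the last pivot sits in the augmented column, so rank(P) = 3 but rank([P|b]) = 4.
Since the ranks differ, the system is inconsistent.
It has no solutions.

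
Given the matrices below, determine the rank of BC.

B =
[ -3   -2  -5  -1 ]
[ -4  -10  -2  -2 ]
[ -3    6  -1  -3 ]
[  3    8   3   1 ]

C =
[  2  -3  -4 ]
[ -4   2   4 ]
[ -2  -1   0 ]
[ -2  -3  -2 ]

2

First compute BC:
[[ 14,  13,   6],
 [ 40,   0, -20],
 [-22,  31,  42],
 [-34,   1,  18]]
Now row reduce the product.
R2 ← R2 − (20/7)·R1: [0, -260/7, -260/7]
R3 ← R3 + (11/7)·R1: [0, 360/7, 360/7]
R4 ← R4 + (17/7)·R1: [0, 228/7, 228/7]
R3 ← R3 + (18/13)·R2: [0, 0, 0]
R4 ← R4 + (57/65)·R2: [0, 0, 0]
2 nonzero rows, so rank(BC) = 2.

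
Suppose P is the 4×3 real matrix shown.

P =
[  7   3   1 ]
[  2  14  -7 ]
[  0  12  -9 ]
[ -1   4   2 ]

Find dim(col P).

3

Row reduce to echelon form.
R2 ← R2 − (2/7)·R1: [0, 92/7, -51/7]
R4 ← R4 + (1/7)·R1: [0, 31/7, 15/7]
R3 ← R3 − (21/23)·R2: [0, 0, -54/23]
R4 ← R4 − (31/92)·R2: [0, 0, 423/92]
R4 ← R4 + (47/24)·R3: [0, 0, 0]
Echelon form has 3 nonzero rows, so rank(P) = 3.
The column space has dimension equal to the rank: 3.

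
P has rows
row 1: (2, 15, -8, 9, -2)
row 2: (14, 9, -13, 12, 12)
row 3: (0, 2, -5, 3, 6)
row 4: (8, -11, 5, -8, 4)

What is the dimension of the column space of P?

Row reduce to echelon form.
R2 ← R2 − (7)·R1: [0, -96, 43, -51, 26]
R4 ← R4 − (4)·R1: [0, -71, 37, -44, 12]
R3 ← R3 + (1/48)·R2: [0, 0, -197/48, 31/16, 157/24]
R4 ← R4 − (71/96)·R2: [0, 0, 499/96, -201/32, -347/48]
R4 ← R4 + (499/394)·R3: [0, 0, 0, -754/197, 208/197]
Echelon form has 4 nonzero rows, so rank(P) = 4.
The column space has dimension equal to the rank: 4.

4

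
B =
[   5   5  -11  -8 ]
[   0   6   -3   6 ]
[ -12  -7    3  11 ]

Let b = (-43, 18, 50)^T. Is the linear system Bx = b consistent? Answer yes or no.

Row reduce the augmented matrix [B | b].
R3 ← R3 + (12/5)·R1: [0, 5, -117/5, -41/5, -266/5]
R3 ← R3 − (5/6)·R2: [0, 0, -209/10, -66/5, -341/5]
The echelon form has 3 nonzero rows, and every pivot lies in the first 4 columns, so rank(B) = rank([B|b]) = 3.
The system is consistent.

yes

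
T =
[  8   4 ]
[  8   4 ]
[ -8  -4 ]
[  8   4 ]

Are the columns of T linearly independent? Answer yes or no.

Row reduce T to echelon form.
R2 ← R2 − R1: [0, 0]
R3 ← R3 + R1: [0, 0]
R4 ← R4 − R1: [0, 0]
1 pivot among 2 columns.
Only 1 < 2 pivot columns, so the columns are linearly dependent.

no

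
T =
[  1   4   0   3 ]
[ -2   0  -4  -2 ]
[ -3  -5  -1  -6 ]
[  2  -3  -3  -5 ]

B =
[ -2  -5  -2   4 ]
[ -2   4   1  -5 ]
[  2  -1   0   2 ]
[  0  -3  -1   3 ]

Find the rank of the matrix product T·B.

First compute TB:
[[-10,   2,  -1,  -7],
 [ -4,  20,   6, -22],
 [ 14,  14,   7,  -7],
 [ -4,  -4,  -2,   2]]
Now row reduce the product.
R2 ← R2 − (2/5)·R1: [0, 96/5, 32/5, -96/5]
R3 ← R3 + (7/5)·R1: [0, 84/5, 28/5, -84/5]
R4 ← R4 − (2/5)·R1: [0, -24/5, -8/5, 24/5]
R3 ← R3 − (7/8)·R2: [0, 0, 0, 0]
R4 ← R4 + (1/4)·R2: [0, 0, 0, 0]
2 nonzero rows, so rank(TB) = 2.

2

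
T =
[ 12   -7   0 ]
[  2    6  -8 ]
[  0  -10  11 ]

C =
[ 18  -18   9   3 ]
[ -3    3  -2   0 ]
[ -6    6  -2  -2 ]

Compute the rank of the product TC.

2

First compute TC:
[[237, -237, 122,  36],
 [ 66, -66,  22,  22],
 [-36,  36,  -2, -22]]
Now row reduce the product.
R2 ← R2 − (22/79)·R1: [0, 0, -946/79, 946/79]
R3 ← R3 + (12/79)·R1: [0, 0, 1306/79, -1306/79]
R3 ← R3 + (653/473)·R2: [0, 0, 0, 0]
2 nonzero rows, so rank(TC) = 2.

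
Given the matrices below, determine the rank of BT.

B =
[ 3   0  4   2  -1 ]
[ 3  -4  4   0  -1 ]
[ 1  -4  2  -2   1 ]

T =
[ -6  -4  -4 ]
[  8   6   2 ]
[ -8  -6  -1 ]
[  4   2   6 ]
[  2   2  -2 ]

First compute BT:
[[-44, -34,  -2],
 [-84, -62, -22],
 [-60, -42, -28]]
Now row reduce the product.
R2 ← R2 − (21/11)·R1: [0, 32/11, -200/11]
R3 ← R3 − (15/11)·R1: [0, 48/11, -278/11]
R3 ← R3 − (3/2)·R2: [0, 0, 2]
3 nonzero rows, so rank(BT) = 3.

3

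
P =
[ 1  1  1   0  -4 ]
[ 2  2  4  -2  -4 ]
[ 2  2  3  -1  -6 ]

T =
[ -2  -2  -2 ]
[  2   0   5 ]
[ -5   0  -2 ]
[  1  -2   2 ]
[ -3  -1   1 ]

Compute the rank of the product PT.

First compute PT:
[[  7,   2,  -3],
 [-10,   4, -10],
 [  2,   4,  -8]]
Now row reduce the product.
R2 ← R2 + (10/7)·R1: [0, 48/7, -100/7]
R3 ← R3 − (2/7)·R1: [0, 24/7, -50/7]
R3 ← R3 − (1/2)·R2: [0, 0, 0]
2 nonzero rows, so rank(PT) = 2.

2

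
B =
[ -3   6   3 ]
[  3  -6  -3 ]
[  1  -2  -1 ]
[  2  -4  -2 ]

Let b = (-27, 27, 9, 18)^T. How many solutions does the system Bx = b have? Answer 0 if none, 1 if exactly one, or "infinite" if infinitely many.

infinite

Row reduce the augmented matrix [B | b].
R2 ← R2 + R1: [0, 0, 0, 0]
R3 ← R3 + (1/3)·R1: [0, 0, 0, 0]
R4 ← R4 + (2/3)·R1: [0, 0, 0, 0]
The echelon form has 1 nonzero rows, and every pivot lies in the first 3 columns, so rank(B) = rank([B|b]) = 1.
The system is consistent.
rank = 1 < 3 unknowns, so there are infinitely many solutions.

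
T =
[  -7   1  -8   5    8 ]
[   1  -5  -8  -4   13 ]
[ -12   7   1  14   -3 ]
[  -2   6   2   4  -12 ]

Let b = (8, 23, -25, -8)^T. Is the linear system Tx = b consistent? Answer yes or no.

yes

Row reduce the augmented matrix [T | b].
R2 ← R2 + (1/7)·R1: [0, -34/7, -64/7, -23/7, 99/7, 169/7]
R3 ← R3 − (12/7)·R1: [0, 37/7, 103/7, 38/7, -117/7, -271/7]
R4 ← R4 − (2/7)·R1: [0, 40/7, 30/7, 18/7, -100/7, -72/7]
R3 ← R3 + (37/34)·R2: [0, 0, 81/17, 63/34, -45/34, -423/34]
R4 ← R4 + (20/17)·R2: [0, 0, -110/17, -22/17, 40/17, 308/17]
R4 ← R4 + (110/81)·R3: [0, 0, 0, 11/9, 5/9, 11/9]
The echelon form has 4 nonzero rows, and every pivot lies in the first 5 columns, so rank(T) = rank([T|b]) = 4.
The system is consistent.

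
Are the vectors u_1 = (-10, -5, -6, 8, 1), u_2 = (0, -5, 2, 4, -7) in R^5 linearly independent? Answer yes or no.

Form the matrix with these vectors as rows and row reduce.
2 nonzero rows, so the 2 vectors span a space of dimension 2.
Since 2 = 2, the vectors are linearly independent.

yes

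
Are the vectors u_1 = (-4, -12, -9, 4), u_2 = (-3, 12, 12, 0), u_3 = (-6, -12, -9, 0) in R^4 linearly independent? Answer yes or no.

Form the matrix with these vectors as rows and row reduce.
R2 ← R2 − (3/4)·R1: [0, 21, 75/4, -3]
R3 ← R3 − (3/2)·R1: [0, 6, 9/2, -6]
R3 ← R3 − (2/7)·R2: [0, 0, -6/7, -36/7]
3 nonzero rows, so the 3 vectors span a space of dimension 3.
Since 3 = 3, the vectors are linearly independent.

yes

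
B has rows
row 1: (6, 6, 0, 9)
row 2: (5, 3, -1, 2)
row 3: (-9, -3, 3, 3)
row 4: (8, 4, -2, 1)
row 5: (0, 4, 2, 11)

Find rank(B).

2

Row reduce to echelon form.
R2 ← R2 − (5/6)·R1: [0, -2, -1, -11/2]
R3 ← R3 + (3/2)·R1: [0, 6, 3, 33/2]
R4 ← R4 − (4/3)·R1: [0, -4, -2, -11]
R3 ← R3 + (3)·R2: [0, 0, 0, 0]
R4 ← R4 − (2)·R2: [0, 0, 0, 0]
R5 ← R5 + (2)·R2: [0, 0, 0, 0]
Echelon form has 2 nonzero rows, so rank(B) = 2.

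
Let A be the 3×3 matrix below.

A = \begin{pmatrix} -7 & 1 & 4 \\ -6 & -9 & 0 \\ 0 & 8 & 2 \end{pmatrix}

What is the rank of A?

3

Row reduce to echelon form.
R2 ← R2 − (6/7)·R1: [0, -69/7, -24/7]
R3 ← R3 + (56/69)·R2: [0, 0, -18/23]
Echelon form has 3 nonzero rows, so rank(A) = 3.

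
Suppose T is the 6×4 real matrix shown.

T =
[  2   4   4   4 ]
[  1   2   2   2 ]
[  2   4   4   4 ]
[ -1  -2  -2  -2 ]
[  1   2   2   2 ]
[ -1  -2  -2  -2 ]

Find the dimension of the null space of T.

3

Row reduce to echelon form.
R2 ← R2 − (1/2)·R1: [0, 0, 0, 0]
R3 ← R3 − R1: [0, 0, 0, 0]
R4 ← R4 + (1/2)·R1: [0, 0, 0, 0]
R5 ← R5 − (1/2)·R1: [0, 0, 0, 0]
R6 ← R6 + (1/2)·R1: [0, 0, 0, 0]
1 nonzero row, so rank(T) = 1.
T has 4 columns; by rank–nullity, nullity = 4 − 1 = 3.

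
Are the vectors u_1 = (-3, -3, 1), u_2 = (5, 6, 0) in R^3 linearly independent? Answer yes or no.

Form the matrix with these vectors as rows and row reduce.
R2 ← R2 + (5/3)·R1: [0, 1, 5/3]
2 nonzero rows, so the 2 vectors span a space of dimension 2.
Since 2 = 2, the vectors are linearly independent.

yes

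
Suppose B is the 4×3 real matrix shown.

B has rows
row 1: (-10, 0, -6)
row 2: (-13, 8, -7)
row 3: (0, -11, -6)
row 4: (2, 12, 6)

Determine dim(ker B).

0

Row reduce to echelon form.
R2 ← R2 − (13/10)·R1: [0, 8, 4/5]
R4 ← R4 + (1/5)·R1: [0, 12, 24/5]
R3 ← R3 + (11/8)·R2: [0, 0, -49/10]
R4 ← R4 − (3/2)·R2: [0, 0, 18/5]
R4 ← R4 + (36/49)·R3: [0, 0, 0]
3 nonzero rows, so rank(B) = 3.
B has 3 columns; by rank–nullity, nullity = 3 − 3 = 0.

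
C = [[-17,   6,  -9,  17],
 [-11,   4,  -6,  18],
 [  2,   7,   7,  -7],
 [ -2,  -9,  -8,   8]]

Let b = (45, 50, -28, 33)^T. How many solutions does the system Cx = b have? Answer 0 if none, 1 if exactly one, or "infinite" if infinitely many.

Row reduce the augmented matrix [C | b].
R2 ← R2 − (11/17)·R1: [0, 2/17, -3/17, 7, 355/17]
R3 ← R3 + (2/17)·R1: [0, 131/17, 101/17, -5, -386/17]
R4 ← R4 − (2/17)·R1: [0, -165/17, -118/17, 6, 471/17]
R3 ← R3 − (131/2)·R2: [0, 0, 35/2, -927/2, -2781/2]
R4 ← R4 + (165/2)·R2: [0, 0, -43/2, 1167/2, 3501/2]
R4 ← R4 + (43/35)·R3: [0, 0, 0, 492/35, 1476/35]
The echelon form has 4 nonzero rows, and every pivot lies in the first 4 columns, so rank(C) = rank([C|b]) = 4.
The system is consistent.
rank = 4 = number of unknowns, so the solution is unique.

1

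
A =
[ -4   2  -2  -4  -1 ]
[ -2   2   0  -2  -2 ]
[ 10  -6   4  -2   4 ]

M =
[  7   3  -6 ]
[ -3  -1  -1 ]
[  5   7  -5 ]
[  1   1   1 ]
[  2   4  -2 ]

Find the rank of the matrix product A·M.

3

First compute AM:
[[-50, -36,  30],
 [-26, -18,  12],
 [114,  78, -84]]
Now row reduce the product.
R2 ← R2 − (13/25)·R1: [0, 18/25, -18/5]
R3 ← R3 + (57/25)·R1: [0, -102/25, -78/5]
R3 ← R3 + (17/3)·R2: [0, 0, -36]
3 nonzero rows, so rank(AM) = 3.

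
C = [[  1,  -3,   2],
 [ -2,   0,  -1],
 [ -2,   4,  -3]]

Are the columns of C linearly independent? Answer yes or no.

Row reduce C to echelon form.
R2 ← R2 + (2)·R1: [0, -6, 3]
R3 ← R3 + (2)·R1: [0, -2, 1]
R3 ← R3 − (1/3)·R2: [0, 0, 0]
2 pivots among 3 columns.
Only 2 < 3 pivot columns, so the columns are linearly dependent.

no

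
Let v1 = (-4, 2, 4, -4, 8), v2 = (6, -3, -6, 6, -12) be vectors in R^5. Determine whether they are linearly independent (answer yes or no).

Form the matrix with these vectors as rows and row reduce.
R2 ← R2 + (3/2)·R1: [0, 0, 0, 0, 0]
1 nonzero row, so the 2 vectors span a space of dimension 1.
Since 1 < 2, the vectors are linearly dependent.

no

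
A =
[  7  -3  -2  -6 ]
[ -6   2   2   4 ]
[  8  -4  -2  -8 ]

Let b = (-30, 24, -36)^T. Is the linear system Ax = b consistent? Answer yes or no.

Row reduce the augmented matrix [A | b].
R2 ← R2 + (6/7)·R1: [0, -4/7, 2/7, -8/7, -12/7]
R3 ← R3 − (8/7)·R1: [0, -4/7, 2/7, -8/7, -12/7]
R3 ← R3 − R2: [0, 0, 0, 0, 0]
The echelon form has 2 nonzero rows, and every pivot lies in the first 4 columns, so rank(A) = rank([A|b]) = 2.
The system is consistent.

yes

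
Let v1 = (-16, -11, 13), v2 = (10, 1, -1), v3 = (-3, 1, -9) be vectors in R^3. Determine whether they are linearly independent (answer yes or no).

yes

Form the matrix with these vectors as rows and row reduce.
R2 ← R2 + (5/8)·R1: [0, -47/8, 57/8]
R3 ← R3 − (3/16)·R1: [0, 49/16, -183/16]
R3 ← R3 + (49/94)·R2: [0, 0, -363/47]
3 nonzero rows, so the 3 vectors span a space of dimension 3.
Since 3 = 3, the vectors are linearly independent.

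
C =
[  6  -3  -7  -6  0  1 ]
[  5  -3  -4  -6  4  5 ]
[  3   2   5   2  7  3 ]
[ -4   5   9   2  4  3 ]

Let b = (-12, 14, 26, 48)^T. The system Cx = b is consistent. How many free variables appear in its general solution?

2

Row reduce the augmented matrix [C | b].
R2 ← R2 − (5/6)·R1: [0, -1/2, 11/6, -1, 4, 25/6, 24]
R3 ← R3 − (1/2)·R1: [0, 7/2, 17/2, 5, 7, 5/2, 32]
R4 ← R4 + (2/3)·R1: [0, 3, 13/3, -2, 4, 11/3, 40]
R3 ← R3 + (7)·R2: [0, 0, 64/3, -2, 35, 95/3, 200]
R4 ← R4 + (6)·R2: [0, 0, 46/3, -8, 28, 86/3, 184]
R4 ← R4 − (23/32)·R3: [0, 0, 0, -105/16, 91/32, 189/32, 161/4]
The echelon form has 4 nonzero rows, and every pivot lies in the first 6 columns, so rank(C) = rank([C|b]) = 4.
The system is consistent.
Free variables = (unknowns) − (rank) = 6 − 4 = 2.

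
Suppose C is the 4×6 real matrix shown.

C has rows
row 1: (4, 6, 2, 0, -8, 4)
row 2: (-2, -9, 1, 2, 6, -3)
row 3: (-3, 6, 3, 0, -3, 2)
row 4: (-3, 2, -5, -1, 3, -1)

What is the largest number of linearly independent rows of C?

Row reduce to echelon form.
R2 ← R2 + (1/2)·R1: [0, -6, 2, 2, 2, -1]
R3 ← R3 + (3/4)·R1: [0, 21/2, 9/2, 0, -9, 5]
R4 ← R4 + (3/4)·R1: [0, 13/2, -7/2, -1, -3, 2]
R3 ← R3 + (7/4)·R2: [0, 0, 8, 7/2, -11/2, 13/4]
R4 ← R4 + (13/12)·R2: [0, 0, -4/3, 7/6, -5/6, 11/12]
R4 ← R4 + (1/6)·R3: [0, 0, 0, 7/4, -7/4, 35/24]
Echelon form has 4 nonzero rows, so rank(C) = 4.
The rank gives the maximum number of linearly independent rows: 4.

4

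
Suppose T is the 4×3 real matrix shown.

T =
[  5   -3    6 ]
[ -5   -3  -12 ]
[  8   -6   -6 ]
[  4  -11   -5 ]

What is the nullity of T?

Row reduce to echelon form.
R2 ← R2 + R1: [0, -6, -6]
R3 ← R3 − (8/5)·R1: [0, -6/5, -78/5]
R4 ← R4 − (4/5)·R1: [0, -43/5, -49/5]
R3 ← R3 − (1/5)·R2: [0, 0, -72/5]
R4 ← R4 − (43/30)·R2: [0, 0, -6/5]
R4 ← R4 − (1/12)·R3: [0, 0, 0]
3 nonzero rows, so rank(T) = 3.
T has 3 columns; by rank–nullity, nullity = 3 − 3 = 0.

0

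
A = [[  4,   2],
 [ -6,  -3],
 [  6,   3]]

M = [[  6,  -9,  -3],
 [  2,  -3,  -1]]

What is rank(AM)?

1

First compute AM:
[[ 28, -42, -14],
 [-42,  63,  21],
 [ 42, -63, -21]]
Now row reduce the product.
R2 ← R2 + (3/2)·R1: [0, 0, 0]
R3 ← R3 − (3/2)·R1: [0, 0, 0]
1 nonzero row, so rank(AM) = 1.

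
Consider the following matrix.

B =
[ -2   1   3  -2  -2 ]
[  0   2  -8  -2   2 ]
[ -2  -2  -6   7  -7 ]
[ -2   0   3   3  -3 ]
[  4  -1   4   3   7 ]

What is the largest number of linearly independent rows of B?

Row reduce to echelon form.
R3 ← R3 − R1: [0, -3, -9, 9, -5]
R4 ← R4 − R1: [0, -1, 0, 5, -1]
R5 ← R5 + (2)·R1: [0, 1, 10, -1, 3]
R3 ← R3 + (3/2)·R2: [0, 0, -21, 6, -2]
R4 ← R4 + (1/2)·R2: [0, 0, -4, 4, 0]
R5 ← R5 − (1/2)·R2: [0, 0, 14, 0, 2]
R4 ← R4 − (4/21)·R3: [0, 0, 0, 20/7, 8/21]
R5 ← R5 + (2/3)·R3: [0, 0, 0, 4, 2/3]
R5 ← R5 − (7/5)·R4: [0, 0, 0, 0, 2/15]
Echelon form has 5 nonzero rows, so rank(B) = 5.
The rank gives the maximum number of linearly independent rows: 5.

5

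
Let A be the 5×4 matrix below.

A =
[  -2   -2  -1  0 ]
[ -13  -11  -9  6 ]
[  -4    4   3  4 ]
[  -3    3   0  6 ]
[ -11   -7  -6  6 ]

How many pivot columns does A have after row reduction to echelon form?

Row reduce to echelon form.
R2 ← R2 − (13/2)·R1: [0, 2, -5/2, 6]
R3 ← R3 − (2)·R1: [0, 8, 5, 4]
R4 ← R4 − (3/2)·R1: [0, 6, 3/2, 6]
R5 ← R5 − (11/2)·R1: [0, 4, -1/2, 6]
R3 ← R3 − (4)·R2: [0, 0, 15, -20]
R4 ← R4 − (3)·R2: [0, 0, 9, -12]
R5 ← R5 − (2)·R2: [0, 0, 9/2, -6]
R4 ← R4 − (3/5)·R3: [0, 0, 0, 0]
R5 ← R5 − (3/10)·R3: [0, 0, 0, 0]
Echelon form has 3 nonzero rows, so rank(A) = 3.
Each nonzero row contributes one pivot column: 3 pivot columns.

3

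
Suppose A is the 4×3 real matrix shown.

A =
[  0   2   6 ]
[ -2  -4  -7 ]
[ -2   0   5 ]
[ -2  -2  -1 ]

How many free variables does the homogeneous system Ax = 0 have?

Row reduce to echelon form.
Swap R1 ↔ R2
R3 ← R3 − R1: [0, 4, 12]
R4 ← R4 − R1: [0, 2, 6]
R3 ← R3 − (2)·R2: [0, 0, 0]
R4 ← R4 − R2: [0, 0, 0]
2 nonzero rows, so rank(A) = 2.
A has 3 columns; by rank–nullity, nullity = 3 − 2 = 1.

1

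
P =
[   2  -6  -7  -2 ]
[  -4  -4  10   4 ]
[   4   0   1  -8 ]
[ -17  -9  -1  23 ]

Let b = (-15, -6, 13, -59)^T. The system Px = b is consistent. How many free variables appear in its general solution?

Row reduce the augmented matrix [P | b].
R2 ← R2 + (2)·R1: [0, -16, -4, 0, -36]
R3 ← R3 − (2)·R1: [0, 12, 15, -4, 43]
R4 ← R4 + (17/2)·R1: [0, -60, -121/2, 6, -373/2]
R3 ← R3 + (3/4)·R2: [0, 0, 12, -4, 16]
R4 ← R4 − (15/4)·R2: [0, 0, -91/2, 6, -103/2]
R4 ← R4 + (91/24)·R3: [0, 0, 0, -55/6, 55/6]
The echelon form has 4 nonzero rows, and every pivot lies in the first 4 columns, so rank(P) = rank([P|b]) = 4.
The system is consistent.
Free variables = (unknowns) − (rank) = 4 − 4 = 0.

0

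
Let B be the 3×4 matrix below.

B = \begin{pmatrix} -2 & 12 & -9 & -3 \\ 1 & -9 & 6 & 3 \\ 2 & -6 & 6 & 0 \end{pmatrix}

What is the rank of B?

Row reduce to echelon form.
R2 ← R2 + (1/2)·R1: [0, -3, 3/2, 3/2]
R3 ← R3 + R1: [0, 6, -3, -3]
R3 ← R3 + (2)·R2: [0, 0, 0, 0]
Echelon form has 2 nonzero rows, so rank(B) = 2.

2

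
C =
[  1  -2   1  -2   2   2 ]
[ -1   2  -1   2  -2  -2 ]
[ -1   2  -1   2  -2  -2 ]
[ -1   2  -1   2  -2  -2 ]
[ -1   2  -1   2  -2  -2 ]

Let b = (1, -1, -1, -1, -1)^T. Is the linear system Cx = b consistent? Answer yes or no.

yes

Row reduce the augmented matrix [C | b].
R2 ← R2 + R1: [0, 0, 0, 0, 0, 0, 0]
R3 ← R3 + R1: [0, 0, 0, 0, 0, 0, 0]
R4 ← R4 + R1: [0, 0, 0, 0, 0, 0, 0]
R5 ← R5 + R1: [0, 0, 0, 0, 0, 0, 0]
The echelon form has 1 nonzero rows, and every pivot lies in the first 6 columns, so rank(C) = rank([C|b]) = 1.
The system is consistent.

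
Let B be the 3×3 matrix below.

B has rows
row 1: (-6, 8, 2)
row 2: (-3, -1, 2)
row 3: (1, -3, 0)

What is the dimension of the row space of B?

Row reduce to echelon form.
R2 ← R2 − (1/2)·R1: [0, -5, 1]
R3 ← R3 + (1/6)·R1: [0, -5/3, 1/3]
R3 ← R3 − (1/3)·R2: [0, 0, 0]
Echelon form has 2 nonzero rows, so rank(B) = 2.
The row space has dimension equal to the rank: 2.

2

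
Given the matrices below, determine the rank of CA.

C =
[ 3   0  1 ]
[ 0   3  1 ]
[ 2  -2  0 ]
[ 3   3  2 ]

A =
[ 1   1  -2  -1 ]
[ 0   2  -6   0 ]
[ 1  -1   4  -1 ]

First compute CA:
[[  4,   2,  -2,  -4],
 [  1,   5, -14,  -1],
 [  2,  -2,   8,  -2],
 [  5,   7, -16,  -5]]
Now row reduce the product.
R2 ← R2 − (1/4)·R1: [0, 9/2, -27/2, 0]
R3 ← R3 − (1/2)·R1: [0, -3, 9, 0]
R4 ← R4 − (5/4)·R1: [0, 9/2, -27/2, 0]
R3 ← R3 + (2/3)·R2: [0, 0, 0, 0]
R4 ← R4 − R2: [0, 0, 0, 0]
2 nonzero rows, so rank(CA) = 2.

2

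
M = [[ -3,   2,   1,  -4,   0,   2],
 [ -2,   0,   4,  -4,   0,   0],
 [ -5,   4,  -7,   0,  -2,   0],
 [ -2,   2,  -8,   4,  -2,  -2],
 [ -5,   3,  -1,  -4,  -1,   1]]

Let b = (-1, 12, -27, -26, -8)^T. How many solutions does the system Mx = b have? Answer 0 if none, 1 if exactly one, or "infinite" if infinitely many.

infinite

Row reduce the augmented matrix [M | b].
R2 ← R2 − (2/3)·R1: [0, -4/3, 10/3, -4/3, 0, -4/3, 38/3]
R3 ← R3 − (5/3)·R1: [0, 2/3, -26/3, 20/3, -2, -10/3, -76/3]
R4 ← R4 − (2/3)·R1: [0, 2/3, -26/3, 20/3, -2, -10/3, -76/3]
R5 ← R5 − (5/3)·R1: [0, -1/3, -8/3, 8/3, -1, -7/3, -19/3]
R3 ← R3 + (1/2)·R2: [0, 0, -7, 6, -2, -4, -19]
R4 ← R4 + (1/2)·R2: [0, 0, -7, 6, -2, -4, -19]
R5 ← R5 − (1/4)·R2: [0, 0, -7/2, 3, -1, -2, -19/2]
R4 ← R4 − R3: [0, 0, 0, 0, 0, 0, 0]
R5 ← R5 − (1/2)·R3: [0, 0, 0, 0, 0, 0, 0]
The echelon form has 3 nonzero rows, and every pivot lies in the first 6 columns, so rank(M) = rank([M|b]) = 3.
The system is consistent.
rank = 3 < 6 unknowns, so there are infinitely many solutions.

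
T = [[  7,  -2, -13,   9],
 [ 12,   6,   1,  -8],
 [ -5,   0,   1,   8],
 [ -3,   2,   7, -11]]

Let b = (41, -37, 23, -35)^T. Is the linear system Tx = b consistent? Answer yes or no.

Row reduce the augmented matrix [T | b].
R2 ← R2 − (12/7)·R1: [0, 66/7, 163/7, -164/7, -751/7]
R3 ← R3 + (5/7)·R1: [0, -10/7, -58/7, 101/7, 366/7]
R4 ← R4 + (3/7)·R1: [0, 8/7, 10/7, -50/7, -122/7]
R3 ← R3 + (5/33)·R2: [0, 0, -157/33, 359/33, 1189/33]
R4 ← R4 − (4/33)·R2: [0, 0, -46/33, -142/33, -146/33]
R4 ← R4 − (46/157)·R3: [0, 0, 0, -1176/157, -2352/157]
The echelon form has 4 nonzero rows, and every pivot lies in the first 4 columns, so rank(T) = rank([T|b]) = 4.
The system is consistent.

yes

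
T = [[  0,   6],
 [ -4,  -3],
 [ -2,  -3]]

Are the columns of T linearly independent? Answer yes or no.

yes

Row reduce T to echelon form.
Swap R1 ↔ R2
R3 ← R3 − (1/2)·R1: [0, -3/2]
R3 ← R3 + (1/4)·R2: [0, 0]
2 pivots among 2 columns.
Every column is a pivot column, so the columns are linearly independent.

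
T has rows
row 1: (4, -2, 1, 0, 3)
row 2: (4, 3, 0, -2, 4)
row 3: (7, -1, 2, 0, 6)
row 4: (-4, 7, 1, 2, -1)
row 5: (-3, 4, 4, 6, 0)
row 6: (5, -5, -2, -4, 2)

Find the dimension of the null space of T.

2

Row reduce to echelon form.
R2 ← R2 − R1: [0, 5, -1, -2, 1]
R3 ← R3 − (7/4)·R1: [0, 5/2, 1/4, 0, 3/4]
R4 ← R4 + R1: [0, 5, 2, 2, 2]
R5 ← R5 + (3/4)·R1: [0, 5/2, 19/4, 6, 9/4]
R6 ← R6 − (5/4)·R1: [0, -5/2, -13/4, -4, -7/4]
R3 ← R3 − (1/2)·R2: [0, 0, 3/4, 1, 1/4]
R4 ← R4 − R2: [0, 0, 3, 4, 1]
R5 ← R5 − (1/2)·R2: [0, 0, 21/4, 7, 7/4]
R6 ← R6 + (1/2)·R2: [0, 0, -15/4, -5, -5/4]
R4 ← R4 − (4)·R3: [0, 0, 0, 0, 0]
R5 ← R5 − (7)·R3: [0, 0, 0, 0, 0]
R6 ← R6 + (5)·R3: [0, 0, 0, 0, 0]
3 nonzero rows, so rank(T) = 3.
T has 5 columns; by rank–nullity, nullity = 5 − 3 = 2.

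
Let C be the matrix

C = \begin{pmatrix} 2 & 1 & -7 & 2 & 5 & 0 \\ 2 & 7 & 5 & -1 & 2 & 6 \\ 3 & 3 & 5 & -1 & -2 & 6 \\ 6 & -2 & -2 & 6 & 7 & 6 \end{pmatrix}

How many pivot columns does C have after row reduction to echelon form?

Row reduce to echelon form.
R2 ← R2 − R1: [0, 6, 12, -3, -3, 6]
R3 ← R3 − (3/2)·R1: [0, 3/2, 31/2, -4, -19/2, 6]
R4 ← R4 − (3)·R1: [0, -5, 19, 0, -8, 6]
R3 ← R3 − (1/4)·R2: [0, 0, 25/2, -13/4, -35/4, 9/2]
R4 ← R4 + (5/6)·R2: [0, 0, 29, -5/2, -21/2, 11]
R4 ← R4 − (58/25)·R3: [0, 0, 0, 126/25, 49/5, 14/25]
Echelon form has 4 nonzero rows, so rank(C) = 4.
Each nonzero row contributes one pivot column: 4 pivot columns.

4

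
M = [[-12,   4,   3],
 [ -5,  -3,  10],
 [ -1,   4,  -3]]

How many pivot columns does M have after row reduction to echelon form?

Row reduce to echelon form.
R2 ← R2 − (5/12)·R1: [0, -14/3, 35/4]
R3 ← R3 − (1/12)·R1: [0, 11/3, -13/4]
R3 ← R3 + (11/14)·R2: [0, 0, 29/8]
Echelon form has 3 nonzero rows, so rank(M) = 3.
Each nonzero row contributes one pivot column: 3 pivot columns.

3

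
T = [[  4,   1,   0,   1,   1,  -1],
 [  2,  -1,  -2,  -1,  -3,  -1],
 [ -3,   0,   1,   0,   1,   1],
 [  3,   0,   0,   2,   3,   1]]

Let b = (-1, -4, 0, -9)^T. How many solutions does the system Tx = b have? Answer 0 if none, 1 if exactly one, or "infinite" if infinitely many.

Row reduce the augmented matrix [T | b].
R2 ← R2 − (1/2)·R1: [0, -3/2, -2, -3/2, -7/2, -1/2, -7/2]
R3 ← R3 + (3/4)·R1: [0, 3/4, 1, 3/4, 7/4, 1/4, -3/4]
R4 ← R4 − (3/4)·R1: [0, -3/4, 0, 5/4, 9/4, 7/4, -33/4]
R3 ← R3 + (1/2)·R2: [0, 0, 0, 0, 0, 0, -5/2]
R4 ← R4 − (1/2)·R2: [0, 0, 1, 2, 4, 2, -13/2]
Swap R3 ↔ R4
The echelon form has 4 nonzero rows; the last pivot sits in the augmented column, so rank(T) = 3 but rank([T|b]) = 4.
Since the ranks differ, the system is inconsistent.
It has no solutions.

0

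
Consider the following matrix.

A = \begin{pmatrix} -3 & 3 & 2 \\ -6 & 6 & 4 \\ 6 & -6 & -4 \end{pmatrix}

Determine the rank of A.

1

Row reduce to echelon form.
R2 ← R2 − (2)·R1: [0, 0, 0]
R3 ← R3 + (2)·R1: [0, 0, 0]
Echelon form has 1 nonzero row, so rank(A) = 1.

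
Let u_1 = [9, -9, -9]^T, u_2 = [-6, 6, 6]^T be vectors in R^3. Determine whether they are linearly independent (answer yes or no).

Form the matrix with these vectors as rows and row reduce.
R2 ← R2 + (2/3)·R1: [0, 0, 0]
1 nonzero row, so the 2 vectors span a space of dimension 1.
Since 1 < 2, the vectors are linearly dependent.

no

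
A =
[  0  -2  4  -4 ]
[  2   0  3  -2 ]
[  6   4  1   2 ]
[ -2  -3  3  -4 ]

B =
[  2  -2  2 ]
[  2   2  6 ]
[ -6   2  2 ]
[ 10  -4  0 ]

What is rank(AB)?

2

First compute AB:
[[-68,  20,  -4],
 [-34,  10,  10],
 [ 34, -10,  38],
 [-68,  20, -16]]
Now row reduce the product.
R2 ← R2 − (1/2)·R1: [0, 0, 12]
R3 ← R3 + (1/2)·R1: [0, 0, 36]
R4 ← R4 − R1: [0, 0, -12]
R3 ← R3 − (3)·R2: [0, 0, 0]
R4 ← R4 + R2: [0, 0, 0]
2 nonzero rows, so rank(AB) = 2.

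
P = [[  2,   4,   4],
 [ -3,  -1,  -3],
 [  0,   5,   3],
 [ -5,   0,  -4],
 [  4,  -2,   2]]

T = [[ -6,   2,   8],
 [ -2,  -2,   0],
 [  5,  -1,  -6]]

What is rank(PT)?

2

First compute PT:
[[  0,  -8,  -8],
 [  5,  -1,  -6],
 [  5, -13, -18],
 [ 10,  -6, -16],
 [-10,  10,  20]]
Now row reduce the product.
Swap R1 ↔ R2
R3 ← R3 − R1: [0, -12, -12]
R4 ← R4 − (2)·R1: [0, -4, -4]
R5 ← R5 + (2)·R1: [0, 8, 8]
R3 ← R3 − (3/2)·R2: [0, 0, 0]
R4 ← R4 − (1/2)·R2: [0, 0, 0]
R5 ← R5 + R2: [0, 0, 0]
2 nonzero rows, so rank(PT) = 2.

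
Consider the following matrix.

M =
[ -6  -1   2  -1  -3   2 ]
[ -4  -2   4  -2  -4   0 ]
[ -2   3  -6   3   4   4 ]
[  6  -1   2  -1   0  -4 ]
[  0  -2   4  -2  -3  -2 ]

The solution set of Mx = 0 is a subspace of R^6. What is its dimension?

4

Row reduce to echelon form.
R2 ← R2 − (2/3)·R1: [0, -4/3, 8/3, -4/3, -2, -4/3]
R3 ← R3 − (1/3)·R1: [0, 10/3, -20/3, 10/3, 5, 10/3]
R4 ← R4 + R1: [0, -2, 4, -2, -3, -2]
R3 ← R3 + (5/2)·R2: [0, 0, 0, 0, 0, 0]
R4 ← R4 − (3/2)·R2: [0, 0, 0, 0, 0, 0]
R5 ← R5 − (3/2)·R2: [0, 0, 0, 0, 0, 0]
2 nonzero rows, so rank(M) = 2.
M has 6 columns; by rank–nullity, nullity = 6 − 2 = 4.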